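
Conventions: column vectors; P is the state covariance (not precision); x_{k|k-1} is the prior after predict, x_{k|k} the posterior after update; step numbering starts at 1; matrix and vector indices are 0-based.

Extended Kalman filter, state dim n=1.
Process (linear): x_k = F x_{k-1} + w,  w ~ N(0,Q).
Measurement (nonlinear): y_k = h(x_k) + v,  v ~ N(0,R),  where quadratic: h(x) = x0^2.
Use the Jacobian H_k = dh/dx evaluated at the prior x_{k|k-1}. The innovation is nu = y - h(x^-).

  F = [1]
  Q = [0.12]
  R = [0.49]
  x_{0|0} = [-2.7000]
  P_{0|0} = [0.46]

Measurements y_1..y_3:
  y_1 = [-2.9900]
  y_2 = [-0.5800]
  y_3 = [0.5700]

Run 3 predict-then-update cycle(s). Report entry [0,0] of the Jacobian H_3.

H_jac[0,0] = -1.0169

step 1: x^-=[-2.7000]  P^-=[0.5800]  H_jac=[-5.4000]  S=[17.4028]  K=[-0.1800]  nu=[-10.2800]  x^+=[-0.8499]  P^+=[0.0163]
step 2: x^-=[-0.8499]  P^-=[0.1363]  H_jac=[-1.6998]  S=[0.8839]  K=[-0.2622]  nu=[-1.3023]  x^+=[-0.5085]  P^+=[0.0756]
step 3: x^-=[-0.5085]  P^-=[0.1956]  H_jac=[-1.0169]  S=[0.6923]  K=[-0.2873]  nu=[0.3115]  x^+=[-0.5979]  P^+=[0.1384]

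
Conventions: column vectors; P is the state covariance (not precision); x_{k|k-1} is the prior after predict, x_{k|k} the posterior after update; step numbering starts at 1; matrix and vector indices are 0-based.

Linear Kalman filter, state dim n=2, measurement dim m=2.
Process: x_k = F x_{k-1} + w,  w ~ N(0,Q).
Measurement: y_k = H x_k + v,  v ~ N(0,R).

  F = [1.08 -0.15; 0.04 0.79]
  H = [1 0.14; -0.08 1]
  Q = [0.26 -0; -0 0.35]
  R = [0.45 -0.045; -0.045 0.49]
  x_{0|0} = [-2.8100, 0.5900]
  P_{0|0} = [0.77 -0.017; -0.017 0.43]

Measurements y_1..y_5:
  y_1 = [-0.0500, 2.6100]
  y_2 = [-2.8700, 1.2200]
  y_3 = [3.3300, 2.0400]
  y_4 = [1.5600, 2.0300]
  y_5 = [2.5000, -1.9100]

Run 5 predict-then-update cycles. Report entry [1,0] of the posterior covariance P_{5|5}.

P_post[1,0] = -0.0311

step 1: x^-=[-3.1233, 0.3537]  P^-=[1.1733 -0.0321; -0.0321 0.6185]  S=[1.6264 -0.0840; -0.0840 1.1212]  K=[0.7156 -0.0587; 0.0624 0.5586]  nu=[3.0238, 2.0064]  x^+=[-1.0773, 1.6631]  P^+=[0.3295 -0.0346; -0.0346 0.2682]
step 2: x^-=[-1.4130, 1.2708]  P^-=[0.6616 -0.0469; -0.0469 0.5157]  S=[1.1086 -0.0721; -0.0721 1.0174]  K=[0.5872 -0.0565; 0.0563 0.5145]  nu=[-1.6349, -0.1638]  x^+=[-2.3638, 1.0944]  P^+=[0.2713 -0.0324; -0.0324 0.2470]
step 3: x^-=[-2.7170, 0.7701]  P^-=[0.5925 -0.0450; -0.0450 0.5025]  S=[1.0398 -0.0665; -0.0665 1.0035]  K=[0.5603 -0.0549; 0.0569 0.5081]  nu=[5.9392, 1.0526]  x^+=[0.5528, 1.6429]  P^+=[0.2590 -0.0314; -0.0314 0.2439]
step 4: x^-=[0.3506, 1.3200]  P^-=[0.5778 -0.0443; -0.0443 0.5007]  S=[1.0252 -0.0650; -0.0650 1.0014]  K=[0.5541 -0.0545; 0.0573 0.5072]  nu=[1.0246, 0.7381]  x^+=[0.8781, 1.7530]  P^+=[0.2561 -0.0311; -0.0311 0.2435]
step 5: x^-=[0.6854, 1.4200]  P^-=[0.5743 -0.0442; -0.0442 0.5004]  S=[1.0218 -0.0646; -0.0646 1.0011]  K=[0.5526 -0.0544; 0.0574 0.5070]  nu=[1.6158, -3.2752]  x^+=[1.7564, -0.1480]  P^+=[0.2555 -0.0311; -0.0311 0.2434]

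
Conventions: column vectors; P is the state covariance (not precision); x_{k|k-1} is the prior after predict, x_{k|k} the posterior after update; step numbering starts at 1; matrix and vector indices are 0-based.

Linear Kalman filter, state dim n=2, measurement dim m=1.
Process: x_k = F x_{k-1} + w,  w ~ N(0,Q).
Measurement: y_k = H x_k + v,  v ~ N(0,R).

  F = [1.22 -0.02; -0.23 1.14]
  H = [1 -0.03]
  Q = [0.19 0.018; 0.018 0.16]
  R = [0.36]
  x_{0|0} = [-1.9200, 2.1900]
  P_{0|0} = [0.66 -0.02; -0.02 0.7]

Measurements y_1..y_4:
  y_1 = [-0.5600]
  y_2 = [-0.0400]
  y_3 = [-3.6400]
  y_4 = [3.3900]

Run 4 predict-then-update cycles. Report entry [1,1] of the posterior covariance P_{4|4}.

P_post[1,1] = 2.9581

step 1: x^-=[-2.3862, 2.9382]  P^-=[1.1736 -0.2111; -0.2111 1.1151]  S=[1.5473]  K=[0.7626; -0.1580]  nu=[1.9143]  x^+=[-0.9263, 2.6357]  P^+=[0.2738 -0.0246; -0.0246 1.0765]
step 2: x^-=[-1.1828, 3.2177]  P^-=[0.5991 -0.1177; -0.1177 1.5864]  S=[0.9676]  K=[0.6228; -0.1708]  nu=[1.2394]  x^+=[-0.4109, 3.0060]  P^+=[0.2238 -0.0147; -0.0147 1.5581]
step 3: x^-=[-0.5614, 3.5214]  P^-=[0.5244 -0.1009; -0.1009 2.2045]  S=[0.8925]  K=[0.5910; -0.1872]  nu=[-2.9729]  x^+=[-2.3184, 4.0778]  P^+=[0.2127 -0.0022; -0.0022 2.1733]
step 4: x^-=[-2.9101, 5.1819]  P^-=[0.5076 -0.0943; -0.0943 2.9968]  S=[0.8759]  K=[0.5827; -0.2103]  nu=[6.4555]  x^+=[0.8515, 3.8245]  P^+=[0.2102 0.0130; 0.0130 2.9581]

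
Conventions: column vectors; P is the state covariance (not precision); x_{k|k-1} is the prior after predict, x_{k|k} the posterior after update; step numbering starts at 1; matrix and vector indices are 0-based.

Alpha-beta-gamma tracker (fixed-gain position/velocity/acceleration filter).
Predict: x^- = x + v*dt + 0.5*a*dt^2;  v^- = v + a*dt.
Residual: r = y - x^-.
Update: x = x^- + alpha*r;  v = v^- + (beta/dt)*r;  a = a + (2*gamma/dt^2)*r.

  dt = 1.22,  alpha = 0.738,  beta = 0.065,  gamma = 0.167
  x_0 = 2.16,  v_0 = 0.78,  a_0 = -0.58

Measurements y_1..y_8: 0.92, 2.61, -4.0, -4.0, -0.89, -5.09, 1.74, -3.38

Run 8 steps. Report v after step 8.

v_post = 4.0618

step 1: x_pred=2.6800  r=-1.7600  x^+=1.3811  v^+=-0.0214  a^+=-0.9749
step 2: x_pred=0.6295  r=1.9805  x^+=2.0911  v^+=-1.1053  a^+=-0.5305
step 3: x_pred=0.3479  r=-4.3479  x^+=-2.8609  v^+=-1.9841  a^+=-1.5062
step 4: x_pred=-6.4024  r=2.4024  x^+=-4.6294  v^+=-3.6937  a^+=-0.9671
step 5: x_pred=-9.8554  r=8.9654  x^+=-3.2389  v^+=-4.3958  a^+=1.0448
step 6: x_pred=-7.8243  r=2.7343  x^+=-5.8064  v^+=-2.9755  a^+=1.6584
step 7: x_pred=-8.2024  r=9.9424  x^+=-0.8649  v^+=-0.4226  a^+=3.8895
step 8: x_pred=1.5141  r=-4.8941  x^+=-2.0977  v^+=4.0618  a^+=2.7912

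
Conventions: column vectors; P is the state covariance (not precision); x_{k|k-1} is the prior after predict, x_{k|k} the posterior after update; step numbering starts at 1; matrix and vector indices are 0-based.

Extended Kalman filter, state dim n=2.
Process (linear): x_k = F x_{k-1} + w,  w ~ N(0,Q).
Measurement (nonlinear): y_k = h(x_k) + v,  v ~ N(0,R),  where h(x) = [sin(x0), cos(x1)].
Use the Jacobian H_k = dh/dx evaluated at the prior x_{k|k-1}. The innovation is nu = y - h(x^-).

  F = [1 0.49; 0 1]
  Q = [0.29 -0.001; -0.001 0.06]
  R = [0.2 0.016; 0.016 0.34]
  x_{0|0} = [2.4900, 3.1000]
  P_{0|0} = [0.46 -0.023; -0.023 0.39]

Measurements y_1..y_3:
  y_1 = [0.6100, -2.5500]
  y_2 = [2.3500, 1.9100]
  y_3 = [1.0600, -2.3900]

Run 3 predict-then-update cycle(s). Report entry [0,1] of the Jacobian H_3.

H_jac[0,1] = 0.0000

step 1: x^-=[4.0090, 3.1000]  P^-=[0.8211 0.1671; 0.1671 0.4500]  H_jac=[-0.6468 0.0000; 0.0000 -0.0416]  S=[0.5435 0.0205; 0.0205 0.3408]  K=[-0.9786 0.0385; -0.1972 -0.0430]  nu=[1.3727, -1.5509]  x^+=[2.6061, 2.8960]  P^+=[0.3016 0.0621; 0.0621 0.4279]
step 2: x^-=[4.0251, 2.8960]  P^-=[0.7552 0.2707; 0.2707 0.4879]  H_jac=[-0.6344 0.0000; 0.0000 -0.2431]  S=[0.5040 0.0578; 0.0578 0.3688]  K=[-0.9472 -0.0301; -0.3095 -0.2731]  nu=[3.1230, 2.8800]  x^+=[0.9802, 1.1429]  P^+=[0.2994 0.1045; 0.1045 0.4023]
step 3: x^-=[1.5402, 1.1429]  P^-=[0.7883 0.3006; 0.3006 0.4623]  H_jac=[0.0306 0.0000; 0.0000 -0.9098]  S=[0.2007 0.0076; 0.0076 0.7227]  K=[0.1345 -0.3798; 0.0680 -0.5827]  nu=[0.0605, -2.8049]  x^+=[2.6138, 2.7816]  P^+=[0.6812 0.1396; 0.1396 0.2166]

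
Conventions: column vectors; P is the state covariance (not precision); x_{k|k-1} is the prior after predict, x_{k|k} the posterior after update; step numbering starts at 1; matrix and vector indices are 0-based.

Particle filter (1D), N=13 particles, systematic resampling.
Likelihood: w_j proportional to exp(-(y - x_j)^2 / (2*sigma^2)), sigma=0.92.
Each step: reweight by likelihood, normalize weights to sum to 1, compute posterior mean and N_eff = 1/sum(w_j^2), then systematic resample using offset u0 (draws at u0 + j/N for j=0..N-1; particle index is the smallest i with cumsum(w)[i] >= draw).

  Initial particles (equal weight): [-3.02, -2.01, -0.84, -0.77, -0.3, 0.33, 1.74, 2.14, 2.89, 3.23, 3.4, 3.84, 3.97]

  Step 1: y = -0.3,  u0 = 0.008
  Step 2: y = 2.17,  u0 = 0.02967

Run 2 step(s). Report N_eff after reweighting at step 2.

N_eff = 4.7166

step 1: w=[0.0033, 0.0465, 0.2204, 0.2298, 0.2618, 0.2071, 0.0224, 0.0078, 0.0006, 0.0002, 0.0001, 0.0000, 0.0000]  mean=-0.4175  Neff=4.6395  idx=[1, 2, 2, 2, 3, 3, 3, 4, 4, 4, 5, 5, 5]
step 2: w=[0.0001, 0.0091, 0.0091, 0.0091, 0.0117, 0.0117, 0.0117, 0.0523, 0.0523, 0.0523, 0.2602, 0.2602, 0.2602]  mean=0.1605  Neff=4.7166  idx=[4, 7, 9, 10, 10, 10, 11, 11, 11, 11, 12, 12, 12]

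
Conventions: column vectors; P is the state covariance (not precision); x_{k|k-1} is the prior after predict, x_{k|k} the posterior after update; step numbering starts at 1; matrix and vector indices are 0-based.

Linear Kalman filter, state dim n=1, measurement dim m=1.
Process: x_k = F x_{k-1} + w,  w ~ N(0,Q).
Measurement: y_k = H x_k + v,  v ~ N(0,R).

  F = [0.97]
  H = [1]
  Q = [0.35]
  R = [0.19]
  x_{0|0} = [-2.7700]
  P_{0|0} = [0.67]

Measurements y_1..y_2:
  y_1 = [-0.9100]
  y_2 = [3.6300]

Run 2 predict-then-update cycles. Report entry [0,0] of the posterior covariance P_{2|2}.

P_post[0,0] = 0.1377

step 1: x^-=[-2.6869]  P^-=[0.9804]  S=[1.1704]  K=[0.8377]  nu=[1.7769]  x^+=[-1.1985]  P^+=[0.1592]
step 2: x^-=[-1.1625]  P^-=[0.4997]  S=[0.6897]  K=[0.7245]  nu=[4.7925]  x^+=[2.3098]  P^+=[0.1377]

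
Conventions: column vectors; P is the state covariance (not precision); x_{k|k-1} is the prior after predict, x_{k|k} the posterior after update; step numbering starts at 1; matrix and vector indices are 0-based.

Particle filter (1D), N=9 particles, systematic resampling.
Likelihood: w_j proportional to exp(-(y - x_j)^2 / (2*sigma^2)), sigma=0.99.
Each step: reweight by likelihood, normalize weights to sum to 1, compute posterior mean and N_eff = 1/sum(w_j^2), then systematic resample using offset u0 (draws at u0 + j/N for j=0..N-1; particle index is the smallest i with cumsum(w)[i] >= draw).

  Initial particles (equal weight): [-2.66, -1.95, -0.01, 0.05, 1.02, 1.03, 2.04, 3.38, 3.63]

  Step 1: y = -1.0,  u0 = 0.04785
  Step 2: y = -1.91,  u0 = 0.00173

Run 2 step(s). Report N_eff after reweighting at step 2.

N_eff = 4.6284

step 1: w=[0.1062, 0.2733, 0.2627, 0.2468, 0.0540, 0.0529, 0.0039, 0.0000, 0.0000]  mean=-0.6882  Neff=4.5107  idx=[0, 1, 1, 2, 2, 2, 3, 3, 4]
step 2: w=[0.2133, 0.2839, 0.2839, 0.0451, 0.0451, 0.0451, 0.0400, 0.0400, 0.0036]  mean=-1.6685  Neff=4.6284  idx=[0, 0, 1, 1, 1, 2, 2, 2, 5]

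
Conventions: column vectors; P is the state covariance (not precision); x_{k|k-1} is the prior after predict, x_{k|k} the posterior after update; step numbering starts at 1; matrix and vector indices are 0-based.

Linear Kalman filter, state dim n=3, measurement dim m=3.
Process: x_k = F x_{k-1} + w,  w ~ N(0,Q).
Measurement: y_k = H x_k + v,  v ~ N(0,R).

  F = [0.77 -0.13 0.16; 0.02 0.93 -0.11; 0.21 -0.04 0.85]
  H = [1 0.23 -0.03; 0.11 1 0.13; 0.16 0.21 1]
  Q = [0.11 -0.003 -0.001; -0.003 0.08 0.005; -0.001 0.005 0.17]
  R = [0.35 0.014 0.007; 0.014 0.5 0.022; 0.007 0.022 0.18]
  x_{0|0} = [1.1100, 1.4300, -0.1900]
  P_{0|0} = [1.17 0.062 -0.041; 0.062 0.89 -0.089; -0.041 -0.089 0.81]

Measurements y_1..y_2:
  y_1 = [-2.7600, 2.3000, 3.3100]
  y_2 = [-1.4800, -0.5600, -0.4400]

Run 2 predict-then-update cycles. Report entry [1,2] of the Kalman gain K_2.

K[1,2] = -0.0808

step 1: x^-=[0.6384, 1.3730, 0.0144]  P^-=[0.8207 -0.0738 0.2816; -0.0738 0.8807 -0.1574; 0.2816 -0.1574 0.7986]  S=[1.1693 0.2638 0.3837; 0.2638 1.3551 0.1869; 0.3837 0.1869 1.0575]  K=[0.6529 -0.1097 0.1583; 0.0019 0.6422 -0.0992; -0.0481 -0.1183 0.8049]  nu=[-3.7138, 0.8549, 2.9051]  x^+=[-1.4204, 1.6267, 2.4300]  P^+=[0.2444 -0.0699 0.0062; -0.0699 0.3348 -0.0628; 0.0062 -0.0628 0.1541]
step 2: x^-=[-0.9164, 1.2171, 1.7022]  P^-=[0.2826 -0.1031 0.0769; -0.1031 0.3818 -0.0844; 0.0769 -0.0844 0.3003]  S=[0.6022 0.0358 0.0939; 0.0358 0.8478 0.0506; 0.0939 0.0506 0.4866]  K=[0.4105 -0.0987 0.1376; -0.0341 0.4302 -0.0808; -0.0108 -0.0799 0.6164]  nu=[-0.7925, -1.8976, -2.2512]  x^+=[-1.3642, 0.6098, 0.4747]  P^+=[0.1573 -0.0595 0.0128; -0.0595 0.2250 -0.0431; 0.0128 -0.0431 0.1161]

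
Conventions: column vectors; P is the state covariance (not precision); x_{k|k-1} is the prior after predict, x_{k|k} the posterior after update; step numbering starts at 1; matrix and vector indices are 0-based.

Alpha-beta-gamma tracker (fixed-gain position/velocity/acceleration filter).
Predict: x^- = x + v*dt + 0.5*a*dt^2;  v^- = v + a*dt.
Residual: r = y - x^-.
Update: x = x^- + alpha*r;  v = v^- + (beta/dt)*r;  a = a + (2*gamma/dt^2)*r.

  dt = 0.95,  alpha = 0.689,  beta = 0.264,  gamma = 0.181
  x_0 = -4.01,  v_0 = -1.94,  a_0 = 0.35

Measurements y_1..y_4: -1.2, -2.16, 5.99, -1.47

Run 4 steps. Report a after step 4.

step 1: x_pred=-5.6951  r=4.4951  x^+=-2.5980  v^+=-0.3583  a^+=2.1530
step 2: x_pred=-1.9668  r=-0.1932  x^+=-2.0999  v^+=1.6333  a^+=2.0755
step 3: x_pred=0.3883  r=5.6017  x^+=4.2479  v^+=5.1618  a^+=4.3224
step 4: x_pred=11.1020  r=-12.5720  x^+=2.4399  v^+=5.7744  a^+=-0.7203

a_post = -0.7203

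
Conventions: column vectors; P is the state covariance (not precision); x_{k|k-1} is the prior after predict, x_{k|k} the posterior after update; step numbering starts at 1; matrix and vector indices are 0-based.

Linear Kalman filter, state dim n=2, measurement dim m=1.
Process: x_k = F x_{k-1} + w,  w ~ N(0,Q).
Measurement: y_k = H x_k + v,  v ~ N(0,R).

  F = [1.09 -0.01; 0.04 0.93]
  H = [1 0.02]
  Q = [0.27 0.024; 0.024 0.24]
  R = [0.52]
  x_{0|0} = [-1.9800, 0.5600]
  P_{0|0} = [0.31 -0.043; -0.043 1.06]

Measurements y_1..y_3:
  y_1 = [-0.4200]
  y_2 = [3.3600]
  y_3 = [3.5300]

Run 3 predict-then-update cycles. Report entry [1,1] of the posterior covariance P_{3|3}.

step 1: x^-=[-2.1638, 0.4416]  P^-=[0.6394 -0.0159; -0.0159 1.1541]  S=[1.1592]  K=[0.5513; 0.0062]  nu=[1.7350]  x^+=[-1.2073, 0.4523]  P^+=[0.2871 -0.0199; -0.0199 1.1540]
step 2: x^-=[-1.3205, 0.3724]  P^-=[0.6116 0.0057; 0.0057 1.2371]  S=[1.1323]  K=[0.5402; 0.0268]  nu=[4.6731]  x^+=[1.2040, 0.4978]  P^+=[0.2811 -0.0108; -0.0108 1.2363]
step 3: x^-=[1.3074, 0.5111]  P^-=[0.6044 0.0138; 0.0138 1.3089]  S=[1.1255]  K=[0.5373; 0.0356]  nu=[2.2124]  x^+=[2.4960, 0.5898]  P^+=[0.2795 -0.0077; -0.0077 1.3075]

P_post[1,1] = 1.3075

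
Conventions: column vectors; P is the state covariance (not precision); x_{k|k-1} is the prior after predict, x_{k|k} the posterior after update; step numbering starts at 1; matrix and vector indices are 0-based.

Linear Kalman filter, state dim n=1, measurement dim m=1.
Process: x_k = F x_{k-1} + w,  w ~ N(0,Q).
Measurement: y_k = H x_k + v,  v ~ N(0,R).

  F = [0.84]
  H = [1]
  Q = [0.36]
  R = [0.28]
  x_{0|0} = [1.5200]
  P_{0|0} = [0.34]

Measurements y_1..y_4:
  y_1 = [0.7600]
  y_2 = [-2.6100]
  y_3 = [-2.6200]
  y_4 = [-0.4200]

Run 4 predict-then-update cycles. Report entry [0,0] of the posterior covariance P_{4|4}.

step 1: x^-=[1.2768]  P^-=[0.5999]  S=[0.8799]  K=[0.6818]  nu=[-0.5168]  x^+=[0.9245]  P^+=[0.1909]
step 2: x^-=[0.7765]  P^-=[0.4947]  S=[0.7747]  K=[0.6386]  nu=[-3.3865]  x^+=[-1.3860]  P^+=[0.1788]
step 3: x^-=[-1.1642]  P^-=[0.4862]  S=[0.7662]  K=[0.6345]  nu=[-1.4558]  x^+=[-2.0880]  P^+=[0.1777]
step 4: x^-=[-1.7539]  P^-=[0.4854]  S=[0.7654]  K=[0.6342]  nu=[1.3339]  x^+=[-0.9080]  P^+=[0.1776]

P_post[0,0] = 0.1776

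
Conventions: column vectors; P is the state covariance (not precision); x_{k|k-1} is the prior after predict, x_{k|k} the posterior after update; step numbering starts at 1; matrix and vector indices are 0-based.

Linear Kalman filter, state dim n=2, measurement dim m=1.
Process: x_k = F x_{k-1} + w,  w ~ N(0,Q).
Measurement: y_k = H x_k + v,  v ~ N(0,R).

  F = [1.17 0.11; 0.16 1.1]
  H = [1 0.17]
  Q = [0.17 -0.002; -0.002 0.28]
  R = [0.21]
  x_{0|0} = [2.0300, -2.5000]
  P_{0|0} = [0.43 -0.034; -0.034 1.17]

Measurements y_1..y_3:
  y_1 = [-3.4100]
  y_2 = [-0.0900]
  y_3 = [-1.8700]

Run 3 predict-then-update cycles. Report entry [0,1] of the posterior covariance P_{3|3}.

step 1: x^-=[2.1001, -2.4252]  P^-=[0.7640 0.1757; 0.1757 1.6947]  S=[1.0828]  K=[0.7332; 0.4284]  nu=[-5.0978]  x^+=[-1.6378, -4.6089]  P^+=[0.1819 -0.1644; -0.1644 1.4961]
step 2: x^-=[-2.4232, -5.3319]  P^-=[0.3948 -0.0014; -0.0014 2.0370]  S=[0.6632]  K=[0.5950; 0.5201]  nu=[3.2396]  x^+=[-0.4958, -3.6470]  P^+=[0.1601 -0.2066; -0.2066 1.8576]
step 3: x^-=[-0.9812, -4.0911]  P^-=[0.3584 -0.0168; -0.0168 2.4591]  S=[0.6338]  K=[0.5610; 0.6332]  nu=[-0.1933]  x^+=[-1.0897, -4.2135]  P^+=[0.1589 -0.2419; -0.2419 2.2050]

P_post[0,1] = -0.2419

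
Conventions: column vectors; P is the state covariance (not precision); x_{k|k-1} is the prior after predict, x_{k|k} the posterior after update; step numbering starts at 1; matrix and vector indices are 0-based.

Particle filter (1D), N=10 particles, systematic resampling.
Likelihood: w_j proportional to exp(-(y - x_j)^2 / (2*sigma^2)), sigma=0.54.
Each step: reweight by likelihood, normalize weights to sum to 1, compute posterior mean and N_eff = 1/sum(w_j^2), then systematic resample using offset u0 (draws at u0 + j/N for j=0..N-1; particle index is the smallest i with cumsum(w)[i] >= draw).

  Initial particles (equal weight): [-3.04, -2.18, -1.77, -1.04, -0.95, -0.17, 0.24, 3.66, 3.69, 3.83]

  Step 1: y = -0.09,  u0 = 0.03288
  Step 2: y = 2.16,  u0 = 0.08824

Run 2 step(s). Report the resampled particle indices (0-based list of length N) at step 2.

resampled_idx = [7, 7, 7, 8, 8, 8, 8, 9, 9, 9]

step 1: w=[0.0000, 0.0002, 0.0034, 0.0917, 0.1212, 0.4261, 0.3574, 0.0000, 0.0000, 0.0000]  mean=-0.2037  Neff=3.0085  idx=[3, 4, 5, 5, 5, 5, 5, 6, 6, 6]
step 2: w=[0.0000, 0.0000, 0.0155, 0.0155, 0.0155, 0.0155, 0.0155, 0.3075, 0.3075, 0.3075]  mean=0.2082  Neff=3.5104  idx=[7, 7, 7, 8, 8, 8, 8, 9, 9, 9]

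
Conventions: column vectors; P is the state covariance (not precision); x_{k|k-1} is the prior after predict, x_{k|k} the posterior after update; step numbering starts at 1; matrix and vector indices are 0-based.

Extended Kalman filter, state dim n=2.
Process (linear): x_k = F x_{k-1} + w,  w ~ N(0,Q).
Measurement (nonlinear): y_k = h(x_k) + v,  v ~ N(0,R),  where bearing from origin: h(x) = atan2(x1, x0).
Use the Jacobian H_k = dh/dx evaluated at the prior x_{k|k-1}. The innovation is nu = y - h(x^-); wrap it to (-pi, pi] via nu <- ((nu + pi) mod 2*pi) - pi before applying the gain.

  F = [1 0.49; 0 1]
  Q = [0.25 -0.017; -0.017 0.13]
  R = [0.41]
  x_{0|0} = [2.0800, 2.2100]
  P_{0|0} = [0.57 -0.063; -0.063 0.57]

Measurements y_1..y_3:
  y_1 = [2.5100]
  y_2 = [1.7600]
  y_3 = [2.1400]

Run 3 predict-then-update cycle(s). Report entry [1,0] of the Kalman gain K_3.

K[1,0] = 0.1409

step 1: x^-=[3.1629, 2.2100]  P^-=[0.8951 0.1993; 0.1993 0.7000]  H_jac=[-0.1484 0.2124]  S=[0.4487]  K=[-0.2017; 0.2655]  nu=[1.9001]  x^+=[2.7796, 2.7144]  P^+=[0.8769 0.2233; 0.2233 0.6684]
step 2: x^-=[4.1096, 2.7144]  P^-=[1.5062 0.5338; 0.5338 0.7984]  H_jac=[-0.1119 0.1694]  S=[0.4315]  K=[-0.1810; 0.1750]  nu=[1.1763]  x^+=[3.8967, 2.9203]  P^+=[1.4921 0.5475; 0.5475 0.7852]
step 3: x^-=[5.3277, 2.9203]  P^-=[2.4671 0.9152; 0.9152 0.9152]  H_jac=[-0.0791 0.1443]  S=[0.4236]  K=[-0.1489; 0.1409]  nu=[1.6386]  x^+=[5.0836, 3.1511]  P^+=[2.4577 0.9241; 0.9241 0.9068]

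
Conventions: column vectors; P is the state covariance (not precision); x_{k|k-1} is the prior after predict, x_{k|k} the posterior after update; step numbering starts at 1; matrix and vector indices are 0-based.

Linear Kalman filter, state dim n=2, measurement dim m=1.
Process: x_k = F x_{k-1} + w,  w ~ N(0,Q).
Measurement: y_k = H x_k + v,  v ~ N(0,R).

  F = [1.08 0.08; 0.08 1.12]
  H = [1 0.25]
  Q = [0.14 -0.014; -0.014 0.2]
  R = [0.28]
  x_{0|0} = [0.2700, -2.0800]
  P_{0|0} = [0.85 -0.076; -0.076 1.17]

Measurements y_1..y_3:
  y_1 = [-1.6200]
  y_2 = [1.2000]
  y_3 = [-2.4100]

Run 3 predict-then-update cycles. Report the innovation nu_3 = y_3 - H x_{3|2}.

innov = [-2.3203]

step 1: x^-=[0.1252, -2.3080]  P^-=[1.1258 0.0719; 0.0719 1.6595]  S=[1.5454]  K=[0.7401; 0.3149]  nu=[-1.1682]  x^+=[-0.7394, -2.6759]  P^+=[0.2793 -0.2884; -0.2884 1.5062]
step 2: x^-=[-1.0126, -3.0562]  P^-=[0.4256 -0.2056; -0.2056 2.0395]  S=[0.7303]  K=[0.5124; 0.4167]  nu=[2.9766]  x^+=[0.5127, -1.8158]  P^+=[0.2338 -0.3615; -0.3615 1.9127]
step 3: x^-=[0.4084, -1.9927]  P^-=[0.3625 -0.2620; -0.2620 2.5360]  S=[0.6700]  K=[0.4433; 0.5552]  nu=[-2.3203]  x^+=[-0.6202, -3.2809]  P^+=[0.2309 -0.4269; -0.4269 2.3294]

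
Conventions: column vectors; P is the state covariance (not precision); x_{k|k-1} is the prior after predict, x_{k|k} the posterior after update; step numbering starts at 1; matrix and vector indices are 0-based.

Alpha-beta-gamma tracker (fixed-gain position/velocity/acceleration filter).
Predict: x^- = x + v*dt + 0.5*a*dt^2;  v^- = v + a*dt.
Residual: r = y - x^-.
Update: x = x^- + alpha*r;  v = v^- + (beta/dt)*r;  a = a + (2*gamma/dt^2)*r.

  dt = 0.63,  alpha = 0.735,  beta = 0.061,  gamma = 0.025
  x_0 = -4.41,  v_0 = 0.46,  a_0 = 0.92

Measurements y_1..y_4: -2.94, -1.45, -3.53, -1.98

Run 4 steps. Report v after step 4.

v_post = 2.6615

step 1: x_pred=-3.9376  r=0.9976  x^+=-3.2044  v^+=1.1362  a^+=1.0457
step 2: x_pred=-2.2811  r=0.8311  x^+=-1.6702  v^+=1.8754  a^+=1.1504
step 3: x_pred=-0.2604  r=-3.2696  x^+=-2.6636  v^+=2.2836  a^+=0.7385
step 4: x_pred=-1.0783  r=-0.9017  x^+=-1.7411  v^+=2.6615  a^+=0.6249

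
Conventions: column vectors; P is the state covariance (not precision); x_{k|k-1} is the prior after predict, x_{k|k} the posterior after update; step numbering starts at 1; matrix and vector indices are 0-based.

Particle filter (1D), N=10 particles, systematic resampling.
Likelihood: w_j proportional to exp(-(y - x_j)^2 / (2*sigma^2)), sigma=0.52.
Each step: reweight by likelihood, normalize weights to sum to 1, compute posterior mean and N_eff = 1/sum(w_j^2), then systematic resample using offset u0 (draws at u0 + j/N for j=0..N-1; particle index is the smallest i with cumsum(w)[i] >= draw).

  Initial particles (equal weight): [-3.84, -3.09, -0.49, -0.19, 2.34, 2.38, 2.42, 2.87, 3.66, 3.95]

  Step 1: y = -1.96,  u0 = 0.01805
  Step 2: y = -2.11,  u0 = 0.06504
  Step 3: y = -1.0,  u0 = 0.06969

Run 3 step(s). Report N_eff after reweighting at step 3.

N_eff = 10.0000

step 1: w=[0.0124, 0.8047, 0.1569, 0.0260, 0.0000, 0.0000, 0.0000, 0.0000, 0.0000, 0.0000]  mean=-2.6158  Neff=1.4860  idx=[1, 1, 1, 1, 1, 1, 1, 1, 2, 2]
step 2: w=[0.1236, 0.1236, 0.1236, 0.1236, 0.1236, 0.1236, 0.1236, 0.1236, 0.0057, 0.0057]  mean=-3.0604  Neff=8.1811  idx=[0, 1, 2, 2, 3, 4, 5, 6, 7, 7]
step 3: w=[0.1000, 0.1000, 0.1000, 0.1000, 0.1000, 0.1000, 0.1000, 0.1000, 0.1000, 0.1000]  mean=-3.0900  Neff=10.0000  idx=[0, 1, 2, 3, 4, 5, 6, 7, 8, 9]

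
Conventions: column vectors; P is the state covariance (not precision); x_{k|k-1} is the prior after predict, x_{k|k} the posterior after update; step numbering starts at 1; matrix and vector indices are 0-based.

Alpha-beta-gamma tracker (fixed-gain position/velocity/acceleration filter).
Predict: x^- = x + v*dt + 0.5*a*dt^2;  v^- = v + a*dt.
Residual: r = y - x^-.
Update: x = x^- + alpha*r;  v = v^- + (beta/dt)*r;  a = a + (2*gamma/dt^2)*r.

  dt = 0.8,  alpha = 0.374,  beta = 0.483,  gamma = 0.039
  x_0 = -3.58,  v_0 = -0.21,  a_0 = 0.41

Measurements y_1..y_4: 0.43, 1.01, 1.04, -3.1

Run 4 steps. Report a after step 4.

a_post = -0.3669

step 1: x_pred=-3.6168  r=4.0468  x^+=-2.1033  v^+=2.5613  a^+=0.9032
step 2: x_pred=0.2347  r=0.7753  x^+=0.5247  v^+=3.7519  a^+=0.9977
step 3: x_pred=3.8455  r=-2.8055  x^+=2.7962  v^+=2.8562  a^+=0.6558
step 4: x_pred=5.2911  r=-8.3911  x^+=2.1528  v^+=-1.6852  a^+=-0.3669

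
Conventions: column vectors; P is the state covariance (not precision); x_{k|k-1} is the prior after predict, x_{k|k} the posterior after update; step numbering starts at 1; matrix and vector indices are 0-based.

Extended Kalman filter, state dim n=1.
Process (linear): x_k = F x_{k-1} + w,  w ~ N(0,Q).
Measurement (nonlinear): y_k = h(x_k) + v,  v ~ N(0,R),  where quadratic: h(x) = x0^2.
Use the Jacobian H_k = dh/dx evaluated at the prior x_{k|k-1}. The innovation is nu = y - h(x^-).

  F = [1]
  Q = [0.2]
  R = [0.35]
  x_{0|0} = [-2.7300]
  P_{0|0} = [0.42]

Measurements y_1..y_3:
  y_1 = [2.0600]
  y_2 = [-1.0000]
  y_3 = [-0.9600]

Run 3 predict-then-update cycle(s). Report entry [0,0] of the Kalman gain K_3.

step 1: x^-=[-2.7300]  P^-=[0.6200]  H_jac=[-5.4600]  S=[18.8332]  K=[-0.1797]  nu=[-5.3929]  x^+=[-1.7606]  P^+=[0.0115]
step 2: x^-=[-1.7606]  P^-=[0.2115]  H_jac=[-3.5213]  S=[2.9728]  K=[-0.2506]  nu=[-4.0999]  x^+=[-0.7334]  P^+=[0.0249]
step 3: x^-=[-0.7334]  P^-=[0.2249]  H_jac=[-1.4668]  S=[0.8339]  K=[-0.3956]  nu=[-1.4979]  x^+=[-0.1408]  P^+=[0.0944]

K[0,0] = -0.3956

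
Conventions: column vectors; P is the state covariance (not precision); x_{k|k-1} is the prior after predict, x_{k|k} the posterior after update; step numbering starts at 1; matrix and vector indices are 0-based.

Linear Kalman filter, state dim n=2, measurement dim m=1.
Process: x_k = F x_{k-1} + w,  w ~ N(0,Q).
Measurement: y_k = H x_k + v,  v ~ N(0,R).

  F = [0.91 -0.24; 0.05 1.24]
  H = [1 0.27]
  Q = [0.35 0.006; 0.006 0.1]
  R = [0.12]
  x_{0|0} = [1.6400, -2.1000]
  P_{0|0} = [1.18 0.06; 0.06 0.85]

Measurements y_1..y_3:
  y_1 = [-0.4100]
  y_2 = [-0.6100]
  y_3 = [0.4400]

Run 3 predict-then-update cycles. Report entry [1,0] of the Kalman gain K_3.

step 1: x^-=[1.9964, -2.5220]  P^-=[1.3499 -0.1263; -0.1263 1.4174]  S=[1.5050]  K=[0.8743; 0.1704]  nu=[-1.7255]  x^+=[0.4879, -2.8159]  P^+=[0.1995 -0.3504; -0.3504 1.3737]
step 2: x^-=[1.1198, -3.4674]  P^-=[0.7474 -0.7850; -0.7850 2.1692]  S=[0.6017]  K=[0.8900; -0.3312]  nu=[-0.7936]  x^+=[0.4135, -3.2045]  P^+=[0.2709 -0.6076; -0.6076 2.1032]
step 3: x^-=[1.1454, -3.9529]  P^-=[0.9608 -1.2859; -1.2859 3.2592]  S=[0.6240]  K=[0.9833; -0.6505]  nu=[0.3619]  x^+=[1.5013, -4.1884]  P^+=[0.3574 -0.8867; -0.8867 2.9951]

K[1,0] = -0.6505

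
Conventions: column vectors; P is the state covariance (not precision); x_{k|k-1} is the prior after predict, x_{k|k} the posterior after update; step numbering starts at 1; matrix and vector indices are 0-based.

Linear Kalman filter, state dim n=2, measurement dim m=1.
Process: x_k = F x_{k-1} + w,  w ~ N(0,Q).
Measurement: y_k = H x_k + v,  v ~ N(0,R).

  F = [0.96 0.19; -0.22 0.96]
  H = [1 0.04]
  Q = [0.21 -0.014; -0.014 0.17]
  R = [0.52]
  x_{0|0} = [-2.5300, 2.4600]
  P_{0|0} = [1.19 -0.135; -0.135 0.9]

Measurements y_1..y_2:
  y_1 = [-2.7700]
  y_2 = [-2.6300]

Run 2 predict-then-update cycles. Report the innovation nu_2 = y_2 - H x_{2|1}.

step 1: x^-=[-1.9614, 2.9182]  P^-=[1.2899 -0.2199; -0.2199 1.1141]  S=[1.7941]  K=[0.7141; -0.0978]  nu=[-0.9253]  x^+=[-2.6222, 3.0087]  P^+=[0.3751 -0.0947; -0.0947 1.0969]
step 2: x^-=[-1.9456, 3.4652]  P^-=[0.5607 0.0235; 0.0235 1.2391]  S=[1.0846]  K=[0.5179; 0.0674]  nu=[-0.8230]  x^+=[-2.3718, 3.4097]  P^+=[0.2699 -0.0143; -0.0143 1.2342]

innov = [-0.8230]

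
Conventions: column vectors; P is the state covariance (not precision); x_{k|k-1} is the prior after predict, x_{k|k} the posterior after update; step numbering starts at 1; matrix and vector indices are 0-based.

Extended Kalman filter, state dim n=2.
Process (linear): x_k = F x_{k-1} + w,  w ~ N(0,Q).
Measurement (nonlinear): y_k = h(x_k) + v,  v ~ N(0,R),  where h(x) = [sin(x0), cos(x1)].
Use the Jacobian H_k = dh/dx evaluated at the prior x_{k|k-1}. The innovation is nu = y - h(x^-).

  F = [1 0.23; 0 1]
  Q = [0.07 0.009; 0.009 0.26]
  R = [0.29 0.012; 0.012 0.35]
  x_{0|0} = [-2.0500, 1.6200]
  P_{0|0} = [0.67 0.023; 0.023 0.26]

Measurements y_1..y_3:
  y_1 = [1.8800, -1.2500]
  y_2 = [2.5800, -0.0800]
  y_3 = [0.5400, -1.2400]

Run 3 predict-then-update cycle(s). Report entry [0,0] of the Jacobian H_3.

step 1: x^-=[-1.6774, 1.6200]  P^-=[0.7643 0.0918; 0.0918 0.5200]  H_jac=[-0.1064 0.0000; 0.0000 -0.9988]  S=[0.2987 0.0218; 0.0218 0.8687]  K=[-0.2651 -0.0989; 0.0109 -0.5981]  nu=[2.8743, -1.2008]  x^+=[-2.3206, 2.3695]  P^+=[0.7337 0.0378; 0.0378 0.2095]
step 2: x^-=[-1.7757, 2.3695]  P^-=[0.8322 0.0950; 0.0950 0.4695]  H_jac=[-0.2034 0.0000; 0.0000 -0.6977]  S=[0.3244 0.0255; 0.0255 0.5785]  K=[-0.5146 -0.0919; -0.0152 -0.5655]  nu=[3.5591, 0.6364]  x^+=[-3.6656, 1.9556]  P^+=[0.7390 0.0550; 0.0550 0.2840]
step 3: x^-=[-3.2159, 1.9556]  P^-=[0.8493 0.1293; 0.1293 0.5440]  H_jac=[-0.9972 0.0000; 0.0000 -0.9269]  S=[1.1346 0.1315; 0.1315 0.8173]  K=[-0.7433 -0.0270; -0.0429 -0.6100]  nu=[0.4658, -0.8646]  x^+=[-3.5387, 2.4630]  P^+=[0.2165 0.0198; 0.0198 0.2309]

H_jac[0,0] = -0.9972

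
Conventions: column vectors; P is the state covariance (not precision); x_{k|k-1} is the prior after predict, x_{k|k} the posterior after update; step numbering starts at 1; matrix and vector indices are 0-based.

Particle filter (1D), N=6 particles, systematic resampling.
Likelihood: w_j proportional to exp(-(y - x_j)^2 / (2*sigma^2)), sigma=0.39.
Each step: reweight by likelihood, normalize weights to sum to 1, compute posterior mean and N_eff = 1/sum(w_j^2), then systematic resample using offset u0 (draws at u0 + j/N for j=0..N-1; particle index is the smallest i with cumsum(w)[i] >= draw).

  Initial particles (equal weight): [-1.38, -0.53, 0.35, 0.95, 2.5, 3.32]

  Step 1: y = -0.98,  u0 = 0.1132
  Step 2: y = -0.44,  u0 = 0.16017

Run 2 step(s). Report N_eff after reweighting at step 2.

N_eff = 3.3364

step 1: w=[0.5334, 0.4639, 0.0027, 0.0000, 0.0000, 0.0000]  mean=-0.9810  Neff=2.0011  idx=[0, 0, 0, 1, 1, 1]
step 2: w=[0.0177, 0.0177, 0.0177, 0.3156, 0.3156, 0.3156]  mean=-0.5753  Neff=3.3364  idx=[3, 3, 4, 4, 5, 5]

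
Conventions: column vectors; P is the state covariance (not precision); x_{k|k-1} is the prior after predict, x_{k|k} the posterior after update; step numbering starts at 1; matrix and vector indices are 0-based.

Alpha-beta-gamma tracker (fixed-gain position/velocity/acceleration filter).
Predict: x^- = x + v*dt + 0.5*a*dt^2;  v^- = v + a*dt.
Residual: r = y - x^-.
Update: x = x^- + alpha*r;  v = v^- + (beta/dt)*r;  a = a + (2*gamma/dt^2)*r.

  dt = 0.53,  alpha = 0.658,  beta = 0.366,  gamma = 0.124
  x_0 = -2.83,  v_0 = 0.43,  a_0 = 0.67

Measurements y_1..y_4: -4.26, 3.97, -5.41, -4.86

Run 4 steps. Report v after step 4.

step 1: x_pred=-2.5080  r=-1.7520  x^+=-3.6608  v^+=-0.4248  a^+=-0.8768
step 2: x_pred=-4.0091  r=7.9791  x^+=1.2412  v^+=4.6206  a^+=6.1678
step 3: x_pred=4.5563  r=-9.9663  x^+=-2.0015  v^+=1.0071  a^+=-2.6313
step 4: x_pred=-1.8373  r=-3.0227  x^+=-3.8262  v^+=-2.4748  a^+=-5.3000

v_post = -2.4748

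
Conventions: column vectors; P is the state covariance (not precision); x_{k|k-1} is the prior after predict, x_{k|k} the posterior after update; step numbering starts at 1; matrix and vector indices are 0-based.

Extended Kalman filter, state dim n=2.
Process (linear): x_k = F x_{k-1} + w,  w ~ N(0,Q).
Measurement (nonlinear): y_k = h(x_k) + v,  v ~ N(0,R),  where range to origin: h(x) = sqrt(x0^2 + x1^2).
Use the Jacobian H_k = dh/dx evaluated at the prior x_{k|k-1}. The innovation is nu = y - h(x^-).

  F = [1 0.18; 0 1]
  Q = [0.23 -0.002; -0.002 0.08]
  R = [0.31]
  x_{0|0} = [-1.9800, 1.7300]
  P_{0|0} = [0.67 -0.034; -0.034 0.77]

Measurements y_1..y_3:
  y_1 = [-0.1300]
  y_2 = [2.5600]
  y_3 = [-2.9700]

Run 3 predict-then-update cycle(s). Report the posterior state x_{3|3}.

step 1: x^-=[-1.6686, 1.7300]  P^-=[0.9127 0.1026; 0.1026 0.8500]  H_jac=[-0.6942 0.7198]  S=[1.0877]  K=[-0.5146; 0.4970]  nu=[-2.5336]  x^+=[-0.3647, 0.4708]  P^+=[0.6246 0.3808; 0.3808 0.5813]
step 2: x^-=[-0.2800, 0.4708]  P^-=[1.0105 0.4834; 0.4834 0.6613]  H_jac=[-0.5111 0.8595]  S=[0.6378]  K=[-0.1583; 0.5038]  nu=[2.0122]  x^+=[-0.5984, 1.4847]  P^+=[0.9946 0.5343; 0.5343 0.4994]
step 3: x^-=[-0.3312, 1.4847]  P^-=[1.4331 0.6222; 0.6222 0.5794]  H_jac=[-0.2177 0.9760]  S=[0.6655]  K=[0.4437; 0.6463]  nu=[-4.4912]  x^+=[-2.3238, -1.4178]  P^+=[1.3021 0.4314; 0.4314 0.3015]

x_post = [-2.3238, -1.4178]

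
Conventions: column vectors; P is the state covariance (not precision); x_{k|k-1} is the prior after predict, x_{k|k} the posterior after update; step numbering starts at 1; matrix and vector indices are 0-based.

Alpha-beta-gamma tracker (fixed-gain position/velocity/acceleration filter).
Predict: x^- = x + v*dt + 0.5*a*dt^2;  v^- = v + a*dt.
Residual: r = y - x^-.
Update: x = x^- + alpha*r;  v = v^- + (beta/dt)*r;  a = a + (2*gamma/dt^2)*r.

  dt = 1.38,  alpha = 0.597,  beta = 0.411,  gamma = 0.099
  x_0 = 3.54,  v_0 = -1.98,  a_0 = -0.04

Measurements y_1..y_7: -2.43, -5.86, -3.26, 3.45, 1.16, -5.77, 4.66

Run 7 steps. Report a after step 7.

step 1: x_pred=0.7695  r=-3.1995  x^+=-1.1406  v^+=-2.9881  a^+=-0.3727
step 2: x_pred=-5.6190  r=-0.2410  x^+=-5.7629  v^+=-3.5741  a^+=-0.3977
step 3: x_pred=-11.0739  r=7.8139  x^+=-6.4090  v^+=-1.7958  a^+=0.4147
step 4: x_pred=-8.4923  r=11.9423  x^+=-1.3628  v^+=2.3332  a^+=1.6563
step 5: x_pred=3.4343  r=-2.2743  x^+=2.0765  v^+=3.9416  a^+=1.4199
step 6: x_pred=8.8680  r=-14.6380  x^+=0.1291  v^+=1.5415  a^+=-0.1020
step 7: x_pred=2.1592  r=2.5008  x^+=3.6522  v^+=2.1455  a^+=0.1580

a_post = 0.1580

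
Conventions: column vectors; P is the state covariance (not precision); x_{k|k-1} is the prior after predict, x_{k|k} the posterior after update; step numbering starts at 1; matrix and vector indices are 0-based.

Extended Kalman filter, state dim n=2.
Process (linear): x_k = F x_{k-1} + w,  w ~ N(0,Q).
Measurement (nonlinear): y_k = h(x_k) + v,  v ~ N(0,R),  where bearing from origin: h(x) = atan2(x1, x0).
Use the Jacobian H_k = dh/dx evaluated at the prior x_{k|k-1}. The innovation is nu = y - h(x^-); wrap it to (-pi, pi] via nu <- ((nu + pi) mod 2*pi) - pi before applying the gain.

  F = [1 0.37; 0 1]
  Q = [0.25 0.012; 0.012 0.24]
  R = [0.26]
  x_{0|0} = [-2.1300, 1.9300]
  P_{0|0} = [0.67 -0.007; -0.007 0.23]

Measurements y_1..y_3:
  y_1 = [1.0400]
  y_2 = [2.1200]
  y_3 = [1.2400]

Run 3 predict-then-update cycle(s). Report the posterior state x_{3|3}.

step 1: x^-=[-1.4159, 1.9300]  P^-=[0.9463 0.0901; 0.0901 0.4700]  H_jac=[-0.3368 -0.2471]  S=[0.4111]  K=[-0.8296; -0.3564]  nu=[-1.1637]  x^+=[-0.4505, 2.3447]  P^+=[0.6634 -0.0314; -0.0314 0.4178]
step 2: x^-=[0.4171, 2.3447]  P^-=[0.9473 0.1352; 0.1352 0.6578]  H_jac=[-0.4134 0.0735]  S=[0.4172]  K=[-0.9148; -0.0180]  nu=[0.7252]  x^+=[-0.2464, 2.3317]  P^+=[0.5982 0.1283; 0.1283 0.6577]
step 3: x^-=[0.6163, 2.3317]  P^-=[1.0331 0.3836; 0.3836 0.8977]  H_jac=[-0.4009 0.1060]  S=[0.4035]  K=[-0.9256; -0.1454]  nu=[-0.0724]  x^+=[0.6833, 2.3422]  P^+=[0.6874 0.3293; 0.3293 0.8891]

x_post = [0.6833, 2.3422]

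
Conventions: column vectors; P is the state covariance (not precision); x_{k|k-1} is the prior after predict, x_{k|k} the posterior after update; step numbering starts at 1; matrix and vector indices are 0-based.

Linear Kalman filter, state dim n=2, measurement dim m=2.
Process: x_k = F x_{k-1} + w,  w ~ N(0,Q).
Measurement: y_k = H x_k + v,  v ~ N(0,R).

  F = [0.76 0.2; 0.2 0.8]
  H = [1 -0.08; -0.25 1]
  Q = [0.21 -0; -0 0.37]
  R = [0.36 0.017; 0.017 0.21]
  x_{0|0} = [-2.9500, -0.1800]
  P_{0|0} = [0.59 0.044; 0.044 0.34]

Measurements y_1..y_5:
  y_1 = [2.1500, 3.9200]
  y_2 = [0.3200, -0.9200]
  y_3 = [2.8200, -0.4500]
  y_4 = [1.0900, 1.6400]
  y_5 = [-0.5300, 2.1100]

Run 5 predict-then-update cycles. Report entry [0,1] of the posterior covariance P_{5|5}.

step 1: x^-=[-2.2780, -0.7340]  P^-=[0.5778 0.1726; 0.1726 0.6253]  S=[0.9141 -0.0014; -0.0014 0.7851]  K=[0.6170 0.0370; 0.1352 0.7417]  nu=[4.3693, 4.0845]  x^+=[0.5687, 2.8864]  P^+=[0.2288 0.0754; 0.0754 0.1769]
step 2: x^-=[1.0095, 2.4229]  P^-=[0.3722 0.1120; 0.1120 0.5165]  S=[0.7175 -0.0031; -0.0031 0.6938]  K=[0.5063 0.0296; 0.1016 0.7046]  nu=[-0.4957, -3.0905]  x^+=[0.6671, 0.1950]  P^+=[0.1877 0.0617; 0.0617 0.1651]
step 3: x^-=[0.5460, 0.2894]  P^-=[0.3438 0.0950; 0.0950 0.5030]  S=[0.6918 -0.0123; -0.0123 0.6870]  K=[0.4864 0.0218; 0.0916 0.6992]  nu=[2.2971, -0.6029]  x^+=[1.6501, 0.0782]  P^+=[0.1801 0.0579; 0.0579 0.1629]
step 4: x^-=[1.2697, 0.3925]  P^-=[0.3381 0.0909; 0.0909 0.5000]  S=[0.6868 -0.0148; -0.0148 0.6856]  K=[0.4822 0.0197; 0.0892 0.6980]  nu=[-0.1483, 1.5649]  x^+=[1.2291, 1.4716]  P^+=[0.1785 0.0570; 0.0570 0.1623]
step 5: x^-=[1.2284, 1.4231]  P^-=[0.3369 0.0900; 0.0900 0.4993]  S=[0.6857 -0.0154; -0.0154 0.6853]  K=[0.4813 0.0192; 0.0886 0.6977]  nu=[-1.6446, 0.9940]  x^+=[0.4561, 1.9708]  P^+=[0.1781 0.0567; 0.0567 0.1622]

P_post[0,1] = 0.0567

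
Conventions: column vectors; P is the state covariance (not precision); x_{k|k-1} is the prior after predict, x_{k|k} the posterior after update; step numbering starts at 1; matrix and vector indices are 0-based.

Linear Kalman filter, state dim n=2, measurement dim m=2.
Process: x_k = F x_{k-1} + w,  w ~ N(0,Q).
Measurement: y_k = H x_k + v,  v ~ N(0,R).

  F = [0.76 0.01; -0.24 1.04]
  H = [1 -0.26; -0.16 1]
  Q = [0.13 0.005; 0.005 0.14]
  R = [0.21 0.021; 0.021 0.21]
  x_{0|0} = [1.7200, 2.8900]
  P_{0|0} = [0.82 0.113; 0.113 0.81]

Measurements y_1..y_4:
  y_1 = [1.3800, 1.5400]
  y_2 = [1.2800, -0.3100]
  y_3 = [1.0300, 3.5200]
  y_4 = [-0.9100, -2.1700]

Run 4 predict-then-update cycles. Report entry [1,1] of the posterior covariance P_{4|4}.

P_post[1,1] = 0.1175

step 1: x^-=[1.3361, 2.5928]  P^-=[0.6054 -0.0471; -0.0471 1.0069]  S=[0.9080 -0.3867; -0.3867 1.2475]  K=[0.7271 0.1100; 0.0071 0.8154]  nu=[0.7180, -0.8390]  x^+=[1.7659, 1.9138]  P^+=[0.1721 0.0659; 0.0659 0.1819]
step 2: x^-=[1.3612, 1.5665]  P^-=[0.2304 0.0274; 0.0274 0.3138]  S=[0.4474 -0.0689; -0.0689 0.5209]  K=[0.5067 0.0489; -0.0302 0.5900]  nu=[0.3261, -1.6587]  x^+=[1.4454, 0.5781]  P^+=[0.1178 0.0397; 0.0397 0.1296]
step 3: x^-=[1.1042, 0.2543]  P^-=[0.1986 0.0162; 0.0162 0.2671]  S=[0.4183 -0.0634; -0.0634 0.4770]  K=[0.4693 0.0297; -0.0442 0.5487]  nu=[-0.0081, 3.4424]  x^+=[1.2025, 2.1434]  P^+=[0.1078 0.0333; 0.0333 0.1196]
step 4: x^-=[0.9354, 1.9406]  P^-=[0.1928 0.0128; 0.0128 0.2590]  S=[0.4136 -0.0638; -0.0638 0.4698]  K=[0.4618 0.0244; -0.0484 0.5403]  nu=[-1.3408, -3.9609]  x^+=[0.2195, -0.1346]  P^+=[0.1057 0.0317; 0.0317 0.1175]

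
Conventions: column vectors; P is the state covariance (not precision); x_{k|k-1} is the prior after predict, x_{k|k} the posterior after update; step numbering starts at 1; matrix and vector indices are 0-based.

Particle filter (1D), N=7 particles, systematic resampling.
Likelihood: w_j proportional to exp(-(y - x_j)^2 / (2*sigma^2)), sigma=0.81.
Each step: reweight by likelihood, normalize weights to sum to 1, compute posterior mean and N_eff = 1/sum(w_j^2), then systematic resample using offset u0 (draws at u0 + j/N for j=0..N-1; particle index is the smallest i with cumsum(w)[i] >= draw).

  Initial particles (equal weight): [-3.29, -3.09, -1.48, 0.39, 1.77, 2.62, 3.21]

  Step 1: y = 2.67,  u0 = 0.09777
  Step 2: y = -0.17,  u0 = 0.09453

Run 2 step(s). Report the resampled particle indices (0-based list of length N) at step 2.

step 1: w=[0.0000, 0.0000, 0.0000, 0.0081, 0.2288, 0.4234, 0.3397]  mean=2.6079  Neff=2.8811  idx=[4, 5, 5, 5, 6, 6, 6]
step 2: w=[0.8704, 0.0407, 0.0407, 0.0407, 0.0025, 0.0025, 0.0025]  mean=1.8846  Neff=1.3112  idx=[0, 0, 0, 0, 0, 0, 2]

resampled_idx = [0, 0, 0, 0, 0, 0, 2]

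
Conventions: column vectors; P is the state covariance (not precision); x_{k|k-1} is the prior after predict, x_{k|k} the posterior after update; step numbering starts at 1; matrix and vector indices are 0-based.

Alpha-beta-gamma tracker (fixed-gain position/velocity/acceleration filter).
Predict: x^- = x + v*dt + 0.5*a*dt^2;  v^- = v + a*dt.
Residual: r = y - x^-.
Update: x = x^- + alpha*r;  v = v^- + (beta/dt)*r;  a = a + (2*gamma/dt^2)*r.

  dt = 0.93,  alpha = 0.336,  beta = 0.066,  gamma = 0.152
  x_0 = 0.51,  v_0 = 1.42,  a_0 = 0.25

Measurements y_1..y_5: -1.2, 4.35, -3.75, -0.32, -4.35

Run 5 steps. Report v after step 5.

v_post = -4.6562

step 1: x_pred=1.9387  r=-3.1387  x^+=0.8841  v^+=1.4298  a^+=-0.8532
step 2: x_pred=1.8448  r=2.5052  x^+=2.6865  v^+=0.8141  a^+=0.0273
step 3: x_pred=3.4554  r=-7.2054  x^+=1.0344  v^+=0.3281  a^+=-2.5053
step 4: x_pred=0.2561  r=-0.5761  x^+=0.0626  v^+=-2.0427  a^+=-2.7078
step 5: x_pred=-3.0081  r=-1.3419  x^+=-3.4590  v^+=-4.6562  a^+=-3.1794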